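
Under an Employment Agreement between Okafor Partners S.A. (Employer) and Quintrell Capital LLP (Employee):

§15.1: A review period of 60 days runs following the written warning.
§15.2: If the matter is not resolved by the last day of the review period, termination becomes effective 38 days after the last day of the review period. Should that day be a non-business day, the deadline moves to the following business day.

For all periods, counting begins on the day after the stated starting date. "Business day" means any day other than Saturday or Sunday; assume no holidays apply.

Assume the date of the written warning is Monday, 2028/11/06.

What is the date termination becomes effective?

The last day of the review period: 60 calendar days after 2028/11/06 is 2029/01/05.
The date termination becomes effective: 2029/01/05 + 38 days = 2029/02/12. 2029/02/12 is a Monday, so no roll-forward applies.

2029/02/12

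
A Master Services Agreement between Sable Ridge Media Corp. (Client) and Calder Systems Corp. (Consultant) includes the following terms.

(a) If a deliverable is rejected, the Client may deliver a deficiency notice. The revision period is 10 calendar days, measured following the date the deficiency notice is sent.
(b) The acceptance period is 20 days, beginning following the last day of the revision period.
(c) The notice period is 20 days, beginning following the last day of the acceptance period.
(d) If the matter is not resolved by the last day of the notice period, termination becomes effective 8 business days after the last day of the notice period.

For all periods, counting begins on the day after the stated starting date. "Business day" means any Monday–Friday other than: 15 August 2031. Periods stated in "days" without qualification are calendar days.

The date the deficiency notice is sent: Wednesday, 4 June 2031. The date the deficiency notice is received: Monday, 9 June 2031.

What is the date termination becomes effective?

The last day of the revision period: 10 calendar days after 4 June 2031 is 14 June 2031.
The last day of the acceptance period: 14 June 2031 + 20 days = 4 July 2031.
Adding 20 calendar days to 4 July 2031 gives 24 July 2031, which is the last day of the notice period.
From Thursday, 24 July 2031, 8 business days (Jul 25, Jul 28, Jul 29, Jul 30, Jul 31, Aug 1, Aug 4, Aug 5, skipping weekends) brings us to Tuesday, 5 August 2031, which is the date termination becomes effective.

5 August 2031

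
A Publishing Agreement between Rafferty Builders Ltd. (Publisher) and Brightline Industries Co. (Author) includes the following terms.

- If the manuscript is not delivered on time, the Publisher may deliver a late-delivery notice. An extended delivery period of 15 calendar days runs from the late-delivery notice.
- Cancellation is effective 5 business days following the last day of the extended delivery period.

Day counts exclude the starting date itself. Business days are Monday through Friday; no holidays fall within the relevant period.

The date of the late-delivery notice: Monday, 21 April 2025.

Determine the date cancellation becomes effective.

The last day of the extended delivery period: 15 calendar days after 21 April 2025 is 6 May 2025.
From Tuesday, 6 May 2025, 5 business days (May 7, May 8, May 9, May 12, May 13, skipping weekends) brings us to Tuesday, 13 May 2025, which is the date cancellation becomes effective.

13 May 2025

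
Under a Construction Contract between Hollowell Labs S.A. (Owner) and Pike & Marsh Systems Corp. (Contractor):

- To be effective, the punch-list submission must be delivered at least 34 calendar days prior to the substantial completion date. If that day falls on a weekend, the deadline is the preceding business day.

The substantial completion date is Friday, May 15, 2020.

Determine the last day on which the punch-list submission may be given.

Apr 10, 2020

Counting back 34 calendar days from May 15, 2020 gives Apr 11, 2020. That is a Saturday, so the deadline moves back to Friday, Apr 10, 2020.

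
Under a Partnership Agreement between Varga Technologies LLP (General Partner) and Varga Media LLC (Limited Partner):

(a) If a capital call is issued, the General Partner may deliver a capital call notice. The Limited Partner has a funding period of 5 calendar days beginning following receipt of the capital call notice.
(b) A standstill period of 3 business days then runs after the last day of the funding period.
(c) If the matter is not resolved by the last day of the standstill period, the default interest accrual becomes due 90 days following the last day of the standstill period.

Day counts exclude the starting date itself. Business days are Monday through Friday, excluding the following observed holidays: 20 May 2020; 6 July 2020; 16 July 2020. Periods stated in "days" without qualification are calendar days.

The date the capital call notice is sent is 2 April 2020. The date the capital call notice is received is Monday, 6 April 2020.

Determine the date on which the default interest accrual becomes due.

14 July 2020

The last day of the funding period: 5 calendar days after 6 April 2020 is 11 April 2020.
From Saturday, 11 April 2020, 3 business days (Apr 13, Apr 14, Apr 15, skipping weekends) brings us to Wednesday, 15 April 2020, which is the last day of the standstill period.
Adding 90 calendar days to 15 April 2020 gives 14 July 2020, which is the date on which the default interest accrual becomes due.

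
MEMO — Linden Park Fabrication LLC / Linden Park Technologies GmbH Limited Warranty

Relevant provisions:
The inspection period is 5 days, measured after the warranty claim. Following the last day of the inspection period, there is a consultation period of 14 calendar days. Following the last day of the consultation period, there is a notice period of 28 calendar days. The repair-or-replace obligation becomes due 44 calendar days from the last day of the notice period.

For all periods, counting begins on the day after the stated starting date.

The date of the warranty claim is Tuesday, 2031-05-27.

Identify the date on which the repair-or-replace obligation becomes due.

2031-08-26

The last day of the inspection period: 5 calendar days after 2031-05-27 is 2031-06-01.
The last day of the consultation period: 14 calendar days after 2031-06-01 is 2031-06-15.
The last day of the notice period: 2031-06-15 + 28 days = 2031-07-13.
Adding 44 calendar days to 2031-07-13 gives 2031-08-26, which is the date on which the repair-or-replace obligation becomes due.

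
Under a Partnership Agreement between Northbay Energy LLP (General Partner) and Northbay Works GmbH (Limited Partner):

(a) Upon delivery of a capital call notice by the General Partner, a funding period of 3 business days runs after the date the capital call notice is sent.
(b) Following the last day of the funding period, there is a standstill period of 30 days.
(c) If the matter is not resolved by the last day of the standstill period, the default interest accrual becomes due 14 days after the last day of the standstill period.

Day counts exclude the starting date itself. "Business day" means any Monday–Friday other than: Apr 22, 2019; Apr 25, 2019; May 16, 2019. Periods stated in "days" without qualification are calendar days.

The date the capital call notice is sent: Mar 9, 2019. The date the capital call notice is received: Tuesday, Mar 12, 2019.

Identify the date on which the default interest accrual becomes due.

Apr 26, 2019

The last day of the funding period: counting 3 business days from Saturday, Mar 9, 2019 (Mar 11, Mar 12, Mar 13, skipping weekends) reaches Wednesday, Mar 13, 2019.
The last day of the standstill period: Mar 13, 2019 + 30 days = Apr 12, 2019.
The date on which the default interest accrual becomes due: 14 calendar days after Apr 12, 2019 is Apr 26, 2019.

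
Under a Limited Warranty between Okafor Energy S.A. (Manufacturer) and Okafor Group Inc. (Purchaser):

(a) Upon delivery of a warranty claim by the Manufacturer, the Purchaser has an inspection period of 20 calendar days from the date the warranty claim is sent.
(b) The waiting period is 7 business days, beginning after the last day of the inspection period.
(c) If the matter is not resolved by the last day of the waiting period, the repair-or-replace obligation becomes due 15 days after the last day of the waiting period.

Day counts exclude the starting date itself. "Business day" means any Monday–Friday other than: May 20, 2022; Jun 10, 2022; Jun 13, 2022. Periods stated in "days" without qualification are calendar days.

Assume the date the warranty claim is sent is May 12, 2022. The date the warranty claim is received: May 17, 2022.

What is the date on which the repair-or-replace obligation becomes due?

The last day of the inspection period: May 12, 2022 + 20 days = Jun 1, 2022.
From Wednesday, Jun 1, 2022, 7 business days (Jun 2, Jun 3, Jun 6, Jun 7, Jun 8, Jun 9, Jun 14, skipping weekends and the listed holidays on Jun 10, Jun 13) brings us to Tuesday, Jun 14, 2022, which is the last day of the waiting period.
Adding 15 calendar days to Jun 14, 2022 gives Jun 29, 2022, which is the date on which the repair-or-replace obligation becomes due.

Jun 29, 2022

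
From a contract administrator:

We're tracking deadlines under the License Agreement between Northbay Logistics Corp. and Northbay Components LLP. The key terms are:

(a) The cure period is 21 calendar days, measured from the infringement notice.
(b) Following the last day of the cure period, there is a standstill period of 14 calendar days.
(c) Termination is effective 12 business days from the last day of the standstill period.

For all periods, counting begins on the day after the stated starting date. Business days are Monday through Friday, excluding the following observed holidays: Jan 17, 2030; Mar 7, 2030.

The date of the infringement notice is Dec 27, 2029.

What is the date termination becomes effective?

The last day of the cure period: 21 calendar days after Dec 27, 2029 is Jan 17, 2030.
Adding 14 calendar days to Jan 17, 2030 gives Jan 31, 2030, which is the last day of the standstill period.
From Thursday, Jan 31, 2030, 12 business days (Feb 1, Feb 4, Feb 5, Feb 6, …, Feb 14, Feb 15, Feb 18, skipping weekends) brings us to Monday, Feb 18, 2030, which is the date termination becomes effective.

Feb 18, 2030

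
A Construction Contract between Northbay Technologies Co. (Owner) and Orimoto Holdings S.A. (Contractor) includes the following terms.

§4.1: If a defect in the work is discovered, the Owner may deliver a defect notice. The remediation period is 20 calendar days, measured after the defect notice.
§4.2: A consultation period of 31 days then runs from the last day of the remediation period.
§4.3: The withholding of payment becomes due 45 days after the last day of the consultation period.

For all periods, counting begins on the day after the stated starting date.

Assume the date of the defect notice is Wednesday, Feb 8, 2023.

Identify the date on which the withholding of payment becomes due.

May 15, 2023

The last day of the remediation period: Feb 8, 2023 + 20 days = Feb 28, 2023.
Adding 31 calendar days to Feb 28, 2023 gives Mar 31, 2023, which is the last day of the consultation period.
The date on which the withholding of payment becomes due: 45 calendar days after Mar 31, 2023 is May 15, 2023.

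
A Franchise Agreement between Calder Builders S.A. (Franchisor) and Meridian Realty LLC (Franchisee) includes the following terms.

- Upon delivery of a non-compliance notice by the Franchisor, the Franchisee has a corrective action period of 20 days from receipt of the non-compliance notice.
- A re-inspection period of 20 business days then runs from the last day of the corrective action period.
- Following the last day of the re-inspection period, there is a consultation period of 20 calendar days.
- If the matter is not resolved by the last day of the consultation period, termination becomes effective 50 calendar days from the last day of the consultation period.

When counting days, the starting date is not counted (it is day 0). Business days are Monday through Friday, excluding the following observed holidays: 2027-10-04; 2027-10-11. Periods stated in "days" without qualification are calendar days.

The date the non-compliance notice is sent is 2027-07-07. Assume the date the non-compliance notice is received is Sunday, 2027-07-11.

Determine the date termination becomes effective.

2027-11-05

The last day of the corrective action period: 2027-07-11 + 20 days = 2027-07-31.
The last day of the re-inspection period: 20 business days after Saturday, 2027-07-31, skipping weekends — Aug 2, Aug 3, Aug 4, Aug 5, …, Aug 25, Aug 26, Aug 27 — lands on Friday, 2027-08-27.
The last day of the consultation period: 20 calendar days after 2027-08-27 is 2027-09-16.
The date termination becomes effective: 2027-09-16 + 50 days = 2027-11-05.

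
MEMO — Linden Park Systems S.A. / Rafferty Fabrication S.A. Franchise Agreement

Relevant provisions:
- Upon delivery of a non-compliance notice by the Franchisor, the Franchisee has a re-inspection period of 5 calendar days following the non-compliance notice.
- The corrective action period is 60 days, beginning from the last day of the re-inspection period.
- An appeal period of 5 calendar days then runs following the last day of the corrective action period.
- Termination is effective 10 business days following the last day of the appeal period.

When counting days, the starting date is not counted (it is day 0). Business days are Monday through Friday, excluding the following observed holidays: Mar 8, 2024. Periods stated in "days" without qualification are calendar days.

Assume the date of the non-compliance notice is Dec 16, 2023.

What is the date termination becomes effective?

The last day of the re-inspection period: 5 calendar days after Dec 16, 2023 is Dec 21, 2023.
Adding 60 calendar days to Dec 21, 2023 gives Feb 19, 2024, which is the last day of the corrective action period.
The last day of the appeal period: 5 calendar days after Feb 19, 2024 is Feb 24, 2024.
The date termination becomes effective: 10 business days after Saturday, Feb 24, 2024, skipping weekends and the listed holiday on Mar 8 — Feb 26, Feb 27, Feb 28, Feb 29, Mar 1, Mar 4, Mar 5, Mar 6, Mar 7, Mar 11 — lands on Monday, Mar 11, 2024.

Mar 11, 2024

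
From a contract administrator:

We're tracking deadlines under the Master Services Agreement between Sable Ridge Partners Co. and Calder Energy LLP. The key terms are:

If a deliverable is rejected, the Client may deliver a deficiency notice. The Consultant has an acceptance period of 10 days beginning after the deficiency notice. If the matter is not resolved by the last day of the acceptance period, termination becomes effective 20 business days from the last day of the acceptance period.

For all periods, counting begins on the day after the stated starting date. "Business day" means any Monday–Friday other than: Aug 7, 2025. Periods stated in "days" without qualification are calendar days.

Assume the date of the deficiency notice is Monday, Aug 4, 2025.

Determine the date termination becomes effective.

Sep 11, 2025

The last day of the acceptance period: 10 calendar days after Aug 4, 2025 is Aug 14, 2025.
The date termination becomes effective: counting 20 business days from Thursday, Aug 14, 2025 (Aug 15, Aug 18, Aug 19, Aug 20, …, Sep 9, Sep 10, Sep 11, skipping weekends) reaches Thursday, Sep 11, 2025.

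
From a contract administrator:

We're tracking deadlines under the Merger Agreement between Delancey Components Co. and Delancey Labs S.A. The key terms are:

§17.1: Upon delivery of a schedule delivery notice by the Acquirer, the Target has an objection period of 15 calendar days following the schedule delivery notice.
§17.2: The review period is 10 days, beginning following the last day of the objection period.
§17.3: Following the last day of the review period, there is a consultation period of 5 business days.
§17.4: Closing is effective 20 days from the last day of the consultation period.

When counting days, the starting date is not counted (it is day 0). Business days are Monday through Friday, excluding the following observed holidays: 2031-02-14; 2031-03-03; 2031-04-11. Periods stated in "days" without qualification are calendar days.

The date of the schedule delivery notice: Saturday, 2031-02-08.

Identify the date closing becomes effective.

Adding 15 calendar days to 2031-02-08 gives 2031-02-23, which is the last day of the objection period.
The last day of the review period: 10 calendar days after 2031-02-23 is 2031-03-05.
The last day of the consultation period: 5 business days after Wednesday, 2031-03-05, skipping weekends — Mar 6, Mar 7, Mar 10, Mar 11, Mar 12 — lands on Wednesday, 2031-03-12.
The date closing becomes effective: 2031-03-12 + 20 days = 2031-04-01.

2031-04-01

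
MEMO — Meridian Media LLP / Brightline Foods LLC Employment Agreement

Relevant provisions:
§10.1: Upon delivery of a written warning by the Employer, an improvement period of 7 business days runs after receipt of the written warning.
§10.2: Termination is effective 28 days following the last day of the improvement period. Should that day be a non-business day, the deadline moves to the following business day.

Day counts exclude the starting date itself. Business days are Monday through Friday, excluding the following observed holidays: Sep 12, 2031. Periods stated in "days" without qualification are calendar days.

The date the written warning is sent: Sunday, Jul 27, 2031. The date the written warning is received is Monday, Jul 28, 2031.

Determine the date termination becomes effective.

The last day of the improvement period: counting 7 business days from Monday, Jul 28, 2031 (Jul 29, Jul 30, Jul 31, Aug 1, Aug 4, Aug 5, Aug 6, skipping weekends) reaches Wednesday, Aug 6, 2031.
The date termination becomes effective: Aug 6, 2031 + 28 days = Sep 3, 2031. Sep 3, 2031 is a Wednesday and is not a listed holiday, so no roll-forward applies.

Sep 3, 2031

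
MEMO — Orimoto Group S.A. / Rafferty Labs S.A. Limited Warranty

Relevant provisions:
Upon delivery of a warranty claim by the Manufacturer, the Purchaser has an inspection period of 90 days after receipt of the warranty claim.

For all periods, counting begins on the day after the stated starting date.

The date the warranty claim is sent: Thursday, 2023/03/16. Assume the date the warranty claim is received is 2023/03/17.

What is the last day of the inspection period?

2023/06/15

Adding 90 calendar days to 2023/03/17 gives 2023/06/15, which is the last day of the inspection period.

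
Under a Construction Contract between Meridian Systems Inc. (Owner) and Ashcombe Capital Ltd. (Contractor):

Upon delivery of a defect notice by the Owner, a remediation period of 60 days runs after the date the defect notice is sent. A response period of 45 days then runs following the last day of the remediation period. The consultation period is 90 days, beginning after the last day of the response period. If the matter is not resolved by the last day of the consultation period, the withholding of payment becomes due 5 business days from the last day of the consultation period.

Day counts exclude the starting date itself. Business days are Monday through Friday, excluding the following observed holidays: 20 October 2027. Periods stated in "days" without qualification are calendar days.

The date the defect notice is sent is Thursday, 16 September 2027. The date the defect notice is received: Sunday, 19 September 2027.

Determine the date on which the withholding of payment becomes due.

Adding 60 calendar days to 16 September 2027 gives 15 November 2027, which is the last day of the remediation period.
The last day of the response period: 15 November 2027 + 45 days = 30 December 2027.
The last day of the consultation period: 30 December 2027 + 90 days = 29 March 2028.
From Wednesday, 29 March 2028, 5 business days (Mar 30, Mar 31, Apr 3, Apr 4, Apr 5, skipping weekends) brings us to Wednesday, 5 April 2028, which is the date on which the withholding of payment becomes due.

5 April 2028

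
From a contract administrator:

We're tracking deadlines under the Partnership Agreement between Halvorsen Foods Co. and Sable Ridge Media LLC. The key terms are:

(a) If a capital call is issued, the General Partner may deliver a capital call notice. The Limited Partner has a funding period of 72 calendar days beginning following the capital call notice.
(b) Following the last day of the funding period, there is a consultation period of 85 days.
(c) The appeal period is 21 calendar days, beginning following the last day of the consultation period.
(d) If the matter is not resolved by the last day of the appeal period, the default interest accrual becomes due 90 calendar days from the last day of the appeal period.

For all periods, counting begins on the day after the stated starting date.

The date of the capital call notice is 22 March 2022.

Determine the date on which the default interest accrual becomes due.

The last day of the funding period: 22 March 2022 + 72 days = 2 June 2022.
The last day of the consultation period: 2 June 2022 + 85 days = 26 August 2022.
The last day of the appeal period: 21 calendar days after 26 August 2022 is 16 September 2022.
The date on which the default interest accrual becomes due: 90 calendar days after 16 September 2022 is 15 December 2022.

15 December 2022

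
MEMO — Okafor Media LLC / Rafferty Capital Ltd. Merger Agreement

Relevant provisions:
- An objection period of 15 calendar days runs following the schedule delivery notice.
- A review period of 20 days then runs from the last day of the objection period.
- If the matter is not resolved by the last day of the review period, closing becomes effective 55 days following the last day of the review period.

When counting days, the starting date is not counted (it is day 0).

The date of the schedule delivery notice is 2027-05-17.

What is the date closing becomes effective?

2027-08-15

The last day of the objection period: 15 calendar days after 2027-05-17 is 2027-06-01.
The last day of the review period: 2027-06-01 + 20 days = 2027-06-21.
The date closing becomes effective: 55 calendar days after 2027-06-21 is 2027-08-15.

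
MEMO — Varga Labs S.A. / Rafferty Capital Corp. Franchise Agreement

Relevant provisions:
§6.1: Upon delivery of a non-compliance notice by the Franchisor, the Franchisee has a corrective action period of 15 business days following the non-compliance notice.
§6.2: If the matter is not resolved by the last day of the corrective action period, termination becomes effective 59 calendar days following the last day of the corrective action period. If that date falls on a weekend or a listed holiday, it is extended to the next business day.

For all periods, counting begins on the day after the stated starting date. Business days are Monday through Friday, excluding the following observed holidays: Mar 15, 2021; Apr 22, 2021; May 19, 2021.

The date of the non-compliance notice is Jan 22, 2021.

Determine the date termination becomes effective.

Apr 12, 2021

The last day of the corrective action period: counting 15 business days from Friday, Jan 22, 2021 (Jan 25, Jan 26, Jan 27, Jan 28, …, Feb 10, Feb 11, Feb 12, skipping weekends) reaches Friday, Feb 12, 2021.
The date termination becomes effective: Feb 12, 2021 + 59 days = Apr 12, 2021. Apr 12, 2021 is a Monday and is not a listed holiday, so no roll-forward applies.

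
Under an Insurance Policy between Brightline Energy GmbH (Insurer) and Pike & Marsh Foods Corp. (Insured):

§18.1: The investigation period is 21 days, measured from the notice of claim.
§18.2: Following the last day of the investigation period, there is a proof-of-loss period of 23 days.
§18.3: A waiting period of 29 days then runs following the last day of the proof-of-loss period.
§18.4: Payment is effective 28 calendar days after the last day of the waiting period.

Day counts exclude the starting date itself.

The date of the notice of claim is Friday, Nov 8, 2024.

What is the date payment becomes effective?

The last day of the investigation period: Nov 8, 2024 + 21 days = Nov 29, 2024.
The last day of the proof-of-loss period: Nov 29, 2024 + 23 days = Dec 22, 2024.
Adding 29 calendar days to Dec 22, 2024 gives Jan 20, 2025, which is the last day of the waiting period.
The date payment becomes effective: 28 calendar days after Jan 20, 2025 is Feb 17, 2025.

Feb 17, 2025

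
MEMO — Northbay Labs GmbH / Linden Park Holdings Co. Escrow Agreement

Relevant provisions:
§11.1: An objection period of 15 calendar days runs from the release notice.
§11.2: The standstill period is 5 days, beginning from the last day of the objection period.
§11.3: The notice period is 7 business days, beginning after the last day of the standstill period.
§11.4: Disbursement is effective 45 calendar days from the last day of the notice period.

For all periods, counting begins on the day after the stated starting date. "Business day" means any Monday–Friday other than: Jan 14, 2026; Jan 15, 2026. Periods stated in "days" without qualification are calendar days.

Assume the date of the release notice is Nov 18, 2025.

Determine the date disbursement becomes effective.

Adding 15 calendar days to Nov 18, 2025 gives Dec 3, 2025, which is the last day of the objection period.
The last day of the standstill period: 5 calendar days after Dec 3, 2025 is Dec 8, 2025.
From Monday, Dec 8, 2025, 7 business days (Dec 9, Dec 10, Dec 11, Dec 12, Dec 15, Dec 16, Dec 17, skipping weekends) brings us to Wednesday, Dec 17, 2025, which is the last day of the notice period.
The date disbursement becomes effective: 45 calendar days after Dec 17, 2025 is Jan 31, 2026.

Jan 31, 2026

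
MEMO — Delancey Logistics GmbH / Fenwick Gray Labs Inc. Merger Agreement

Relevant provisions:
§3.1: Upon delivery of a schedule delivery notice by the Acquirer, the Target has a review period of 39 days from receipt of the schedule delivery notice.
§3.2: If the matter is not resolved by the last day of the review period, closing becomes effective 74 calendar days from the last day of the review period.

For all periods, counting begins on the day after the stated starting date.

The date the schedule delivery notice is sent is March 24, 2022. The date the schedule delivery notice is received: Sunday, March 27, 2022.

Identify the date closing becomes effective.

The last day of the review period: March 27, 2022 + 39 days = May 5, 2022.
The date closing becomes effective: 74 calendar days after May 5, 2022 is July 18, 2022.

July 18, 2022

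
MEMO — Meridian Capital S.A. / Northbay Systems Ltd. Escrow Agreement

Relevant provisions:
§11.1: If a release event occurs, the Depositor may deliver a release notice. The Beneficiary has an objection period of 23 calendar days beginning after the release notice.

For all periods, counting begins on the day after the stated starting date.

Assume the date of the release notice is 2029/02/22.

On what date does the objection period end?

2029/03/17

The last day of the objection period: 2029/02/22 + 23 days = 2029/03/17.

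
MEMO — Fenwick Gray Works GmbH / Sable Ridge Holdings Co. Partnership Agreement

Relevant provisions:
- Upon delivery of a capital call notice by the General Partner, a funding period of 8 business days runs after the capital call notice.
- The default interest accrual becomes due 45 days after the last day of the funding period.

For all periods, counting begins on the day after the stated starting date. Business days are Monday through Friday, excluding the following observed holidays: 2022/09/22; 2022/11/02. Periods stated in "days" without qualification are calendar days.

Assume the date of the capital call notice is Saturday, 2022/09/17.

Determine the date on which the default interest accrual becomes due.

The last day of the funding period: 8 business days after Saturday, 2022/09/17, skipping weekends and the listed holiday on Sep 22 — Sep 19, Sep 20, Sep 21, Sep 23, Sep 26, Sep 27, Sep 28, Sep 29 — lands on Thursday, 2022/09/29.
The date on which the default interest accrual becomes due: 45 calendar days after 2022/09/29 is 2022/11/13.

2022/11/13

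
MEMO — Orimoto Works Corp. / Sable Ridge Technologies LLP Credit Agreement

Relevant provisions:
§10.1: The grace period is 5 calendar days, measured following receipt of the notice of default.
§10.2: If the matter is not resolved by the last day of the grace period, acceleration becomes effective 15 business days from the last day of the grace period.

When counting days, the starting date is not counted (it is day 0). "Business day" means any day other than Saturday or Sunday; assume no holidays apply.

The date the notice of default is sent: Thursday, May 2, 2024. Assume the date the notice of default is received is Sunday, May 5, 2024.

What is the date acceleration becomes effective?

The last day of the grace period: 5 calendar days after May 5, 2024 is May 10, 2024.
The date acceleration becomes effective: counting 15 business days from Friday, May 10, 2024 (May 13, May 14, May 15, May 16, …, May 29, May 30, May 31, skipping weekends) reaches Friday, May 31, 2024.

May 31, 2024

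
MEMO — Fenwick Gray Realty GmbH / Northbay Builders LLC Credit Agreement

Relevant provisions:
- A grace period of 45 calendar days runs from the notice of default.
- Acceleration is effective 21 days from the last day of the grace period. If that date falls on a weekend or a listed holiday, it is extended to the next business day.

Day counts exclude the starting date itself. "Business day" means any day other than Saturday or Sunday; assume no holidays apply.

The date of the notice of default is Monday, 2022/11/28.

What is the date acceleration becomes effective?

The last day of the grace period: 2022/11/28 + 45 days = 2023/01/12.
The date acceleration becomes effective: 2023/01/12 + 21 days = 2023/02/02. 2023/02/02 is a Thursday, so no roll-forward applies.

2023/02/02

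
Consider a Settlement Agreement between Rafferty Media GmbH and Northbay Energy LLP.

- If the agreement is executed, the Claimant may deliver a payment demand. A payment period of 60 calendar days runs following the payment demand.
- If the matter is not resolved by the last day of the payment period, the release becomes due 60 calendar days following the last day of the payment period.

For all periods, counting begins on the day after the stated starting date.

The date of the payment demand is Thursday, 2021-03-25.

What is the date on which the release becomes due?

2021-07-23

Adding 60 calendar days to 2021-03-25 gives 2021-05-24, which is the last day of the payment period.
Adding 60 calendar days to 2021-05-24 gives 2021-07-23, which is the date on which the release becomes due.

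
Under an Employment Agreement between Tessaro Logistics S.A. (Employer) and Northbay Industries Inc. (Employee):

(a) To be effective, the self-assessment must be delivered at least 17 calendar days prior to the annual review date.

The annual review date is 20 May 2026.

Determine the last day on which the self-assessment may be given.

3 May 2026

20 May 2026 minus 17 days is 3 May 2026.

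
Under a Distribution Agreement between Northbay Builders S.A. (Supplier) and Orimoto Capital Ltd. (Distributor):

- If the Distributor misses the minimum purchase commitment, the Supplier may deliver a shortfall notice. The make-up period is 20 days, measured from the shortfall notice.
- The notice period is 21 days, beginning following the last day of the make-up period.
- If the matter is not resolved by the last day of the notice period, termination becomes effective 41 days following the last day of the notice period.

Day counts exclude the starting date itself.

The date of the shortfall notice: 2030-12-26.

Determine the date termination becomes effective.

2031-03-18

The last day of the make-up period: 20 calendar days after 2030-12-26 is 2031-01-15.
Adding 21 calendar days to 2031-01-15 gives 2031-02-05, which is the last day of the notice period.
The date termination becomes effective: 41 calendar days after 2031-02-05 is 2031-03-18.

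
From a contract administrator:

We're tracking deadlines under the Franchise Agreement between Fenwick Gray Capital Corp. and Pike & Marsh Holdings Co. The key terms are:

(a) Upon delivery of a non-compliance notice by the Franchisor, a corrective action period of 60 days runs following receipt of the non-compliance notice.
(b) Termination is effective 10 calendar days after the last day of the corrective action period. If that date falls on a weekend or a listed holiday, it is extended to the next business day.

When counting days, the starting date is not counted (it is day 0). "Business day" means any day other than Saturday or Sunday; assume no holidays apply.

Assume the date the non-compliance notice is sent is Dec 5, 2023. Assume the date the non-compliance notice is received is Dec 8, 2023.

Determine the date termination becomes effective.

The last day of the corrective action period: Dec 8, 2023 + 60 days = Feb 6, 2024.
Adding 10 calendar days to Feb 6, 2024 gives Feb 16, 2024, which is the date termination becomes effective. Feb 16, 2024 is a Friday, so no roll-forward applies.

Feb 16, 2024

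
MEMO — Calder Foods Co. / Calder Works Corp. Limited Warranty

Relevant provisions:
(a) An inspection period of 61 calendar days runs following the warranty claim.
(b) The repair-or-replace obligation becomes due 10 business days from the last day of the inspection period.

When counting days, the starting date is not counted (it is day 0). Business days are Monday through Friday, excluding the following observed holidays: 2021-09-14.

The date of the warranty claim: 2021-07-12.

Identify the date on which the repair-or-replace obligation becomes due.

The last day of the inspection period: 2021-07-12 + 61 days = 2021-09-11.
The date on which the repair-or-replace obligation becomes due: counting 10 business days from Saturday, 2021-09-11 (Sep 13, Sep 15, Sep 16, Sep 17, Sep 20, Sep 21, Sep 22, Sep 23, Sep 24, Sep 27, skipping weekends and the listed holiday on Sep 14) reaches Monday, 2021-09-27.

2021-09-27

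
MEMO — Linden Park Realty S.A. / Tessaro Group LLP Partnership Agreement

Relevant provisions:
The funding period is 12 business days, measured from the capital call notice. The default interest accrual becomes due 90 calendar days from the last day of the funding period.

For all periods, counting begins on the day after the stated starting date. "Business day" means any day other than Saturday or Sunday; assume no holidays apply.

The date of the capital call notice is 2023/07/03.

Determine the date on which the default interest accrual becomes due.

The last day of the funding period: counting 12 business days from Monday, 2023/07/03 (Jul 4, Jul 5, Jul 6, Jul 7, …, Jul 17, Jul 18, Jul 19, skipping weekends) reaches Wednesday, 2023/07/19.
The date on which the default interest accrual becomes due: 90 calendar days after 2023/07/19 is 2023/10/17.

2023/10/17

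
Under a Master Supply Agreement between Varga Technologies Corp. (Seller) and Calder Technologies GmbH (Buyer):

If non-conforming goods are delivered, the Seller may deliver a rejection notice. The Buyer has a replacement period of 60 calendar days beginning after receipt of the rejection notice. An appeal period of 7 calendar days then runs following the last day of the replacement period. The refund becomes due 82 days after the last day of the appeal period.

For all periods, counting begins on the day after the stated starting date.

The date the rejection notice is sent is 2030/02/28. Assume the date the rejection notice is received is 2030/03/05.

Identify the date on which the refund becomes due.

The last day of the replacement period: 60 calendar days after 2030/03/05 is 2030/05/04.
The last day of the appeal period: 7 calendar days after 2030/05/04 is 2030/05/11.
Adding 82 calendar days to 2030/05/11 gives 2030/08/01, which is the date on which the refund becomes due.

2030/08/01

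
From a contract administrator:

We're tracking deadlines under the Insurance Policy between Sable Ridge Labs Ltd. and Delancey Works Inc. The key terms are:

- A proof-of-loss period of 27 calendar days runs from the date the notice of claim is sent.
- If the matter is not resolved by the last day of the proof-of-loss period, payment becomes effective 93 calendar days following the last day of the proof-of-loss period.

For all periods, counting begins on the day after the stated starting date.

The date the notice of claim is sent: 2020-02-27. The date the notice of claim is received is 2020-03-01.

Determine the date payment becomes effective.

2020-06-26

The last day of the proof-of-loss period: 2020-02-27 + 27 days = 2020-03-25.
The date payment becomes effective: 2020-03-25 + 93 days = 2020-06-26.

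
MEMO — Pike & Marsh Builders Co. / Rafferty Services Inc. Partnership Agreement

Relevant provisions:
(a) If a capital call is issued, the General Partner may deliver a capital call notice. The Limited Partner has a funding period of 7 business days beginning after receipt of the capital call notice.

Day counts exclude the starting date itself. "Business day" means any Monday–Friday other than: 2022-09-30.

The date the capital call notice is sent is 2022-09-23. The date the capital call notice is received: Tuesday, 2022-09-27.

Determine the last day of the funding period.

The last day of the funding period: 7 business days after Tuesday, 2022-09-27, skipping weekends and the listed holiday on Sep 30 — Sep 28, Sep 29, Oct 3, Oct 4, Oct 5, Oct 6, Oct 7 — lands on Friday, 2022-10-07.

2022-10-07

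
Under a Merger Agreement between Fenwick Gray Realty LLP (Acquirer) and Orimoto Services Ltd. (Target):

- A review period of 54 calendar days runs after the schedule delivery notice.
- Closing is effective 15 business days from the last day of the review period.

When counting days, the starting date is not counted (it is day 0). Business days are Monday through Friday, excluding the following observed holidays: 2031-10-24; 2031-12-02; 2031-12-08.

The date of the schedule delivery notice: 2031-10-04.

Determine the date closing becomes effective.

2031-12-22

Adding 54 calendar days to 2031-10-04 gives 2031-11-27, which is the last day of the review period.
The date closing becomes effective: counting 15 business days from Thursday, 2031-11-27 (Nov 28, Dec 1, Dec 3, Dec 4, …, Dec 18, Dec 19, Dec 22, skipping weekends and the listed holidays on Dec 2, Dec 8) reaches Monday, 2031-12-22.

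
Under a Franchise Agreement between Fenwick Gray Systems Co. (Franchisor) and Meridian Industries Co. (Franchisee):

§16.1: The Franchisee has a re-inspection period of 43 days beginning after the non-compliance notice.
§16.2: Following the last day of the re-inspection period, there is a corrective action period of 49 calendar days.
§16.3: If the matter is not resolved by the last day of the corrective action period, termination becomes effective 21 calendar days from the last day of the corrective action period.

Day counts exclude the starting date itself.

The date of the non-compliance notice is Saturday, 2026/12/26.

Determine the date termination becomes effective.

The last day of the re-inspection period: 2026/12/26 + 43 days = 2027/02/07.
The last day of the corrective action period: 2027/02/07 + 49 days = 2027/03/28.
The date termination becomes effective: 2027/03/28 + 21 days = 2027/04/18.

2027/04/18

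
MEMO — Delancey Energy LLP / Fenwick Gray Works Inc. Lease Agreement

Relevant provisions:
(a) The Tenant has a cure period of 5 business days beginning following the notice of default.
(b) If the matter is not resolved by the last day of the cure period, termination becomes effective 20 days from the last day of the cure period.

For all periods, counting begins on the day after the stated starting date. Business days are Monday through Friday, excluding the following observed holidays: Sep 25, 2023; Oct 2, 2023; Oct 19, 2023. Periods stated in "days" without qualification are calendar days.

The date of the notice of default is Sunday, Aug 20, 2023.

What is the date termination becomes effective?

The last day of the cure period: counting 5 business days from Sunday, Aug 20, 2023 (Aug 21, Aug 22, Aug 23, Aug 24, Aug 25, skipping weekends) reaches Friday, Aug 25, 2023.
Adding 20 calendar days to Aug 25, 2023 gives Sep 14, 2023, which is the date termination becomes effective.

Sep 14, 2023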